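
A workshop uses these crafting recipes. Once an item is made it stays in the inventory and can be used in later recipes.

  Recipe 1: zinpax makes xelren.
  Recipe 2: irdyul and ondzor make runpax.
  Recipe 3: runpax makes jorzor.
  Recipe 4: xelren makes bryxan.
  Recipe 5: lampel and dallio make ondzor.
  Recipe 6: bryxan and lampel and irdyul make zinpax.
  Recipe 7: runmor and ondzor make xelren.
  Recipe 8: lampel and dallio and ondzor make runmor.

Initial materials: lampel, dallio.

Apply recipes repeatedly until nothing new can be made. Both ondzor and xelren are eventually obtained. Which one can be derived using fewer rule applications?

ondzor

ondzor: lampel and dallio → ondzor (Recipe 5). [1 rule application]
xelren: lampel and dallio → ondzor (Recipe 5). Using Recipe 8, lampel, dallio, and ondzor make runmor. runmor and ondzor → xelren (Recipe 7). [3 rule applications]
ondzor needs fewer.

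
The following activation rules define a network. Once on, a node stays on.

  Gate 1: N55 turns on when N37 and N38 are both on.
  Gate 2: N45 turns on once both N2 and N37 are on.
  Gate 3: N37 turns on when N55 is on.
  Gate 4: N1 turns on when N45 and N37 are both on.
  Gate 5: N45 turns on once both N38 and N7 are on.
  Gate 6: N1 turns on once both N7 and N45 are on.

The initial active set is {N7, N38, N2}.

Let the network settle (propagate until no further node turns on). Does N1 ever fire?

Yes

Gate 5: N38 and N7 on → N45 on.
Gate 6: N7 and N45 on → N1 on.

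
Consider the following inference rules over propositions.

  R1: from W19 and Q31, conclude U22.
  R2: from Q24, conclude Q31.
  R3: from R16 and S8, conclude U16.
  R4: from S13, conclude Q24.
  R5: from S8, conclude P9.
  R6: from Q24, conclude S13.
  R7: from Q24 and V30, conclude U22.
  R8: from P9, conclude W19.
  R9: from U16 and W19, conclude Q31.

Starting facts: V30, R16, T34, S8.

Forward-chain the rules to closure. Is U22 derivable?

From S8, R5 gives P9.
From R16 and S8, R3 gives U16.
P9 holds, so W19 follows (R8).
From U16 and W19, R9 gives Q31.
From W19 and Q31, R1 gives U22.

Yes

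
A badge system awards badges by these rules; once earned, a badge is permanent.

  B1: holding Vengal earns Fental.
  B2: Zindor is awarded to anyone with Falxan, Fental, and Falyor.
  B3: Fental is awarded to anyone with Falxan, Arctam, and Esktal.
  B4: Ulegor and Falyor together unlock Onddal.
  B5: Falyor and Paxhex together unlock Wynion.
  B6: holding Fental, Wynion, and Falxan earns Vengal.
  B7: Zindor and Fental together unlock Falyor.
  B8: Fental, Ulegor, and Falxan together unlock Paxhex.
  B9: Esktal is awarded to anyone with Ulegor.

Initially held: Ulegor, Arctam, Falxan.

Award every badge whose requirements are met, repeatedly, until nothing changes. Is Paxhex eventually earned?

Yes

With Ulegor, Esktal is earned (B9).
With Falxan, Arctam, and Esktal, Fental is earned (B3).
With Fental, Ulegor, and Falxan, Paxhex is earned (B8).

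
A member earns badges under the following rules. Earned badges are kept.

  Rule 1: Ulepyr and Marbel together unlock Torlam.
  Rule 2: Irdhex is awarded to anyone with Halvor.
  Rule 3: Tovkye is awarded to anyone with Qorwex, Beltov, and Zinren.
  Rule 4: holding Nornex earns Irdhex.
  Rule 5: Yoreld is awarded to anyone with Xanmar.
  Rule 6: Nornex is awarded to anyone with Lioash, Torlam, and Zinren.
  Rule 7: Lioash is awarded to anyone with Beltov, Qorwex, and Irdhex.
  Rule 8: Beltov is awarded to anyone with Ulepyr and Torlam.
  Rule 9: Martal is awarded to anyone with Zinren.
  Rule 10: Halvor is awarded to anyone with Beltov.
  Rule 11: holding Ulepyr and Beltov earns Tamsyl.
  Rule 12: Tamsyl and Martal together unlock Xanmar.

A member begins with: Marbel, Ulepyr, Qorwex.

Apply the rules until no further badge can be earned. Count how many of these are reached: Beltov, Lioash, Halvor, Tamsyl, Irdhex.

5

With Ulepyr and Marbel, Torlam is earned (Rule 1).
With Ulepyr and Torlam, Beltov is earned (Rule 8).
With Ulepyr and Beltov, Tamsyl is earned (Rule 11).
With Beltov, Halvor is earned (Rule 10).
With Halvor, Irdhex is earned (Rule 2).
With Beltov, Qorwex, and Irdhex, Lioash is earned (Rule 7).
Beltov: reached.
Lioash: reached.
Halvor: reached.
Tamsyl: reached.
Irdhex: reached.
All 5 are reached.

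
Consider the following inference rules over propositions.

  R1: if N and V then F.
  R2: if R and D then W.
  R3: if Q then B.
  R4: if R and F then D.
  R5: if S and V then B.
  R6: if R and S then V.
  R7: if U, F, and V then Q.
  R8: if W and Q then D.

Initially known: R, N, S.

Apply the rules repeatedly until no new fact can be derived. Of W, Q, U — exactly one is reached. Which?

W

R and S hold, so V follows (R6).
From N and V, R1 gives F.
From R and F, R4 gives D.
R and D hold, so W follows (R2).
No rule produces U, and it is not given. Q would need U, F, and V (R7), but U is never established.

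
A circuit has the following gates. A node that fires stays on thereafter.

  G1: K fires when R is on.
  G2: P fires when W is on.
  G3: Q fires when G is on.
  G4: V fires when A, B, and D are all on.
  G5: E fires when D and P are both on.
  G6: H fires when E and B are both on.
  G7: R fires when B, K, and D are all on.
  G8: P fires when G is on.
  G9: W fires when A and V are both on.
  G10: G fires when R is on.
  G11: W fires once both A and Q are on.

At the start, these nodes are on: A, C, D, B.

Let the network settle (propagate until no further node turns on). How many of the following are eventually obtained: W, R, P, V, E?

A, B, and D are on, so V fires (G4).
A and V are on, so W fires (G9).
G2: W on → P on.
D and P are on, so E fires (G5).
W: reached.
R would need B, K, and D (G7), but K never turns on.
P: reached.
V: reached.
E: reached.
Reached: W, P, V, and E — 4 of the 5.

4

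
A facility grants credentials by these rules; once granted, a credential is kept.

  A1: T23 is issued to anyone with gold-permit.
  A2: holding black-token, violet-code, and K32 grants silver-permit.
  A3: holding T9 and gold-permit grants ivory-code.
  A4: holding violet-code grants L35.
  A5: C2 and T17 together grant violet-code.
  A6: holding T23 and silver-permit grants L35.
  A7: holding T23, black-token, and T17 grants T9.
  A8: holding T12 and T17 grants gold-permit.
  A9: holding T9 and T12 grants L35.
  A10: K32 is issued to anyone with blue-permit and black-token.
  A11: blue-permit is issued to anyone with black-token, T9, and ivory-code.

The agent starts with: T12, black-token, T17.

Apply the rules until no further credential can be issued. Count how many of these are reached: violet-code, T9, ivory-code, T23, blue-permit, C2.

Holding T12 and T17 grants gold-permit (A8).
Holding gold-permit grants T23 (A1).
Holding T23, black-token, and T17 grants T9 (A7).
Holding T9 and gold-permit grants ivory-code (A3).
Holding black-token, T9, and ivory-code grants blue-permit (A11).
violet-code would need C2 and T17 (A5), but C2 is never granted.
T9: reached.
ivory-code: reached.
T23: reached.
blue-permit: reached.
No rule produces C2, and it is not given.
Reached: T9, ivory-code, T23, and blue-permit — 4 of the 6.

4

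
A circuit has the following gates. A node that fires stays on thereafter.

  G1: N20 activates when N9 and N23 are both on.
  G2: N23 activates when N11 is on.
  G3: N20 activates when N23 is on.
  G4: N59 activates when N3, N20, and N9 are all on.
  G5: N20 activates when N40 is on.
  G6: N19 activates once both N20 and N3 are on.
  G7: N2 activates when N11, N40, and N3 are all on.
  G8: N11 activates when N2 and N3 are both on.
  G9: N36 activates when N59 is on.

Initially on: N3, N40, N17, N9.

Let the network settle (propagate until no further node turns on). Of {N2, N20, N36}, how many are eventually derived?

G5: N40 on → N20 on.
G4: N3, N20, and N9 on → N59 on.
N59 is on, so N36 activates (G9).
N2 would need N11, N40, and N3 (G7), but N11 never turns on.
N20: reached.
N36: reached.
Reached: N20 and N36 — 2 of the 3.

2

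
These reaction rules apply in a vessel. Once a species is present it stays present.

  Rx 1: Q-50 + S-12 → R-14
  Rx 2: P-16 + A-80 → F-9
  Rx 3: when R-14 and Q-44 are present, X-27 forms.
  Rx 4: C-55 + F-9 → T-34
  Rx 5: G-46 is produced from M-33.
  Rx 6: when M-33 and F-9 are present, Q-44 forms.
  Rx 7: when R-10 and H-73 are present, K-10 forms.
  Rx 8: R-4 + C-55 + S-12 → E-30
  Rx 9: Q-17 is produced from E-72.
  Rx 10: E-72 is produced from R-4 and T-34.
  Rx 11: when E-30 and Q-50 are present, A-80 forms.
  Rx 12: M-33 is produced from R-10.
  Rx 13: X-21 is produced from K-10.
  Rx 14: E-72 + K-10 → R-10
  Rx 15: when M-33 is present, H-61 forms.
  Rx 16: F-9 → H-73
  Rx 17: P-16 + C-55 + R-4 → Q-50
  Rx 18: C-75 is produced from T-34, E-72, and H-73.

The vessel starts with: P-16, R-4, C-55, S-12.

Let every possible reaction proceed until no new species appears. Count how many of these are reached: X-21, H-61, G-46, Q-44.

X-21 would need K-10 (Rx 13), but K-10 never forms.
H-61 would need M-33 (Rx 15), but M-33 never forms.
G-46 would need M-33 (Rx 5), but M-33 never forms.
Q-44 would need M-33 and F-9 (Rx 6), but M-33 never forms.
None of the 4 are reached.

0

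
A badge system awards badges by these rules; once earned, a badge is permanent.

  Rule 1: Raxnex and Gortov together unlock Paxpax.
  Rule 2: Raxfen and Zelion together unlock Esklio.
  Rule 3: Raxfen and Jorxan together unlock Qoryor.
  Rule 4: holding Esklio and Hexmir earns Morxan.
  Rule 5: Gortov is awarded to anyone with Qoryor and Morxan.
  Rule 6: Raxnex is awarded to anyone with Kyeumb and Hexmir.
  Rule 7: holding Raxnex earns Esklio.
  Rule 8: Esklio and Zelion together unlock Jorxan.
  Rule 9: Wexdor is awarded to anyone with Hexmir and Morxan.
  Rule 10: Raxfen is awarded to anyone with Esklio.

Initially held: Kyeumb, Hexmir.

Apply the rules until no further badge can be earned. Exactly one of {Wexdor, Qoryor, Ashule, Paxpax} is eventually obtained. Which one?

Wexdor

With Kyeumb and Hexmir, Raxnex is earned (Rule 6).
With Raxnex, Esklio is earned (Rule 7).
With Esklio and Hexmir, Morxan is earned (Rule 4).
With Hexmir and Morxan, Wexdor is earned (Rule 9).
Qoryor would need Raxfen and Jorxan (Rule 3), but Jorxan is never earned. Paxpax would need Raxnex and Gortov (Rule 1), but Gortov is never earned. No rule produces Ashule, and it is not given.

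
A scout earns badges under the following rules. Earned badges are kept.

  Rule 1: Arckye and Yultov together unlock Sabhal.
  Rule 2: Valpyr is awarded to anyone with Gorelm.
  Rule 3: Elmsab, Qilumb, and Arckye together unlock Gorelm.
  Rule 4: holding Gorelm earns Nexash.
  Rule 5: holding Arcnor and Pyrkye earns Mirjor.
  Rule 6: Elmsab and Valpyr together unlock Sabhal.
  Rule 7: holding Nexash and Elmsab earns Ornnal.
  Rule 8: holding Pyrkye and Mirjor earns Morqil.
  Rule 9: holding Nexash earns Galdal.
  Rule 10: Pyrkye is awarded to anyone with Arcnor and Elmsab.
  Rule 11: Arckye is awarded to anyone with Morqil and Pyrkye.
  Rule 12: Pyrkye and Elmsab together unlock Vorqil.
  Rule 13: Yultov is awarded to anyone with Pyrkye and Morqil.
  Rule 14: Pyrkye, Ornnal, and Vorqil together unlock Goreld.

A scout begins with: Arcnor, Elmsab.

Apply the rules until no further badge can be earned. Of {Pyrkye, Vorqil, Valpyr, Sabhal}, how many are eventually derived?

3

With Arcnor and Elmsab, Pyrkye is earned (Rule 10).
With Pyrkye and Elmsab, Vorqil is earned (Rule 12).
With Arcnor and Pyrkye, Mirjor is earned (Rule 5).
With Pyrkye and Mirjor, Morqil is earned (Rule 8).
With Morqil and Pyrkye, Arckye is earned (Rule 11).
With Pyrkye and Morqil, Yultov is earned (Rule 13).
With Arckye and Yultov, Sabhal is earned (Rule 1).
Pyrkye: reached.
Vorqil: reached.
Valpyr would need Gorelm (Rule 2), but Gorelm is never earned.
Sabhal: reached.
Reached: Pyrkye, Vorqil, and Sabhal — 3 of the 4.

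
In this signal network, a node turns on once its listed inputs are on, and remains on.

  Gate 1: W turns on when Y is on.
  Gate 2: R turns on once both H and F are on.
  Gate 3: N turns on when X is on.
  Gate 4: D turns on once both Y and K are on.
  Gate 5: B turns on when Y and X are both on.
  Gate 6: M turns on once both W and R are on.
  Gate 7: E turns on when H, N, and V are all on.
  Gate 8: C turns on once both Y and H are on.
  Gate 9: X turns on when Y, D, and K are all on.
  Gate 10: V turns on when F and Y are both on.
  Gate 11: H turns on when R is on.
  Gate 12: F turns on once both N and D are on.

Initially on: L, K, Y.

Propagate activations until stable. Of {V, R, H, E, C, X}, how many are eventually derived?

Y and K are on, so D turns on (Gate 4).
Y, D, and K are on, so X turns on (Gate 9).
X is on, so N turns on (Gate 3).
Gate 12: N and D on → F on.
F and Y are on, so V turns on (Gate 10).
V: reached.
R would need H and F (Gate 2), but H never turns on.
H would need R (Gate 11), but R never turns on.
E would need H, N, and V (Gate 7), but H never turns on.
C would need Y and H (Gate 8), but H never turns on.
X: reached.
Reached: V and X — 2 of the 6.

2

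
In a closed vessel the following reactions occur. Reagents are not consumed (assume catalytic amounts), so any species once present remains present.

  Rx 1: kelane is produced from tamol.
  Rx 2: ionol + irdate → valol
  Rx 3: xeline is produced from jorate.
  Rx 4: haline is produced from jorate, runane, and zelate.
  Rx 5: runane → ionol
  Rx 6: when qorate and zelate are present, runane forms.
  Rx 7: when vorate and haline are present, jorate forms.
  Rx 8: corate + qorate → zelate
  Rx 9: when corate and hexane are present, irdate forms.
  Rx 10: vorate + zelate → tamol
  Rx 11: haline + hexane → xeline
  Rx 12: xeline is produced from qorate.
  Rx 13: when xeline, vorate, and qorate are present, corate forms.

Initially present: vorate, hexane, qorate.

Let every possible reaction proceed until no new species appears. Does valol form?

Yes

qorate present → xeline forms (Rx 12).
xeline, vorate, and qorate present → corate forms (Rx 13).
corate and hexane present → irdate forms (Rx 9).
corate and qorate present → zelate forms (Rx 8).
qorate and zelate present → runane forms (Rx 6).
runane present → ionol forms (Rx 5).
ionol and irdate present → valol forms (Rx 2).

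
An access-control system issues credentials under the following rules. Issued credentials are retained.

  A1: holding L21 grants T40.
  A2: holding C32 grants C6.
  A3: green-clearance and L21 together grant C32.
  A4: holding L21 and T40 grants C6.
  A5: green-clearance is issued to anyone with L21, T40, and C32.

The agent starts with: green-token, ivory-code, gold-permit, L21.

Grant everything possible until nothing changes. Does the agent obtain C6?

Yes

Holding L21 grants T40 (A1).
Holding L21 and T40 grants C6 (A4).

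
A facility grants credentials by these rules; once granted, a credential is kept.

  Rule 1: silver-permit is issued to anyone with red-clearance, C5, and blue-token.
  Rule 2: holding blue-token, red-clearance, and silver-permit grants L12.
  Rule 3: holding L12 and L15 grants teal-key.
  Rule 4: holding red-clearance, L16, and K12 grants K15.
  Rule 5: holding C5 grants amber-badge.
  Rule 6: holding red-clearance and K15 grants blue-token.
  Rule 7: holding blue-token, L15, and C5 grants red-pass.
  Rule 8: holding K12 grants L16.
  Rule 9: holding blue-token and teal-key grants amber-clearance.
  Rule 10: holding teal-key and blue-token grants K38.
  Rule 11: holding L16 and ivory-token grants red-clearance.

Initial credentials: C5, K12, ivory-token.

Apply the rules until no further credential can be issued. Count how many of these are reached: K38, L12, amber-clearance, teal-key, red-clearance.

Holding K12 grants L16 (Rule 8).
Holding L16 and ivory-token grants red-clearance (Rule 11).
Holding red-clearance, L16, and K12 grants K15 (Rule 4).
Holding red-clearance and K15 grants blue-token (Rule 6).
Holding red-clearance, C5, and blue-token grants silver-permit (Rule 1).
Holding blue-token, red-clearance, and silver-permit grants L12 (Rule 2).
K38 would need teal-key and blue-token (Rule 10), but teal-key is never granted.
L12: reached.
amber-clearance would need blue-token and teal-key (Rule 9), but teal-key is never granted.
teal-key would need L12 and L15 (Rule 3), but L15 is never granted.
red-clearance: reached.
Reached: L12 and red-clearance — 2 of the 5.

2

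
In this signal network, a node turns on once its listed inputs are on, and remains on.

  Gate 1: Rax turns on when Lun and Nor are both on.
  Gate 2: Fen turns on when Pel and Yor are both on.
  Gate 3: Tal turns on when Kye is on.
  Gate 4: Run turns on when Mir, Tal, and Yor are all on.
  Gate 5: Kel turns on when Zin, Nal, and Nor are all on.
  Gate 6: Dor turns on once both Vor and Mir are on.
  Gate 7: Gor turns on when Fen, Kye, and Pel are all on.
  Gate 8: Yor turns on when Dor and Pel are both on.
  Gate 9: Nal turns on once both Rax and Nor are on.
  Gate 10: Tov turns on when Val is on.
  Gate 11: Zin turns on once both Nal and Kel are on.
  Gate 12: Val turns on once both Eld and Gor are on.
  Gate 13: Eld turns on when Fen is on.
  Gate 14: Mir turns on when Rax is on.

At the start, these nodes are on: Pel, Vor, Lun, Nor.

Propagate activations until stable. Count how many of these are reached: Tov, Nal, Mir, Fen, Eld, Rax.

5

Lun and Nor are on, so Rax turns on (Gate 1).
Gate 9: Rax and Nor on → Nal on.
Rax is on, so Mir turns on (Gate 14).
Gate 6: Vor and Mir on → Dor on.
Gate 8: Dor and Pel on → Yor on.
Pel and Yor are on, so Fen turns on (Gate 2).
Fen is on, so Eld turns on (Gate 13).
Tov would need Val (Gate 10), but Val never turns on.
Nal: reached.
Mir: reached.
Fen: reached.
Eld: reached.
Rax: reached.
Reached: Nal, Mir, Fen, Eld, and Rax — 5 of the 6.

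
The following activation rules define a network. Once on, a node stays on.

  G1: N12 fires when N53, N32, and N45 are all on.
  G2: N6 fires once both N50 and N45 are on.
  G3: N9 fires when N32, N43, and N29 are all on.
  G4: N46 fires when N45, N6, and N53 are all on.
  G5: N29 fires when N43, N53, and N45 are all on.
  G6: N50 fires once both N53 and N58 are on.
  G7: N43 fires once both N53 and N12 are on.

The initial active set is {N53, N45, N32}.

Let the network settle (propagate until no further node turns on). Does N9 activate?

N53, N32, and N45 are on, so N12 fires (G1).
N53 and N12 are on, so N43 fires (G7).
N43, N53, and N45 are on, so N29 fires (G5).
G3: N32, N43, and N29 on → N9 on.

Yes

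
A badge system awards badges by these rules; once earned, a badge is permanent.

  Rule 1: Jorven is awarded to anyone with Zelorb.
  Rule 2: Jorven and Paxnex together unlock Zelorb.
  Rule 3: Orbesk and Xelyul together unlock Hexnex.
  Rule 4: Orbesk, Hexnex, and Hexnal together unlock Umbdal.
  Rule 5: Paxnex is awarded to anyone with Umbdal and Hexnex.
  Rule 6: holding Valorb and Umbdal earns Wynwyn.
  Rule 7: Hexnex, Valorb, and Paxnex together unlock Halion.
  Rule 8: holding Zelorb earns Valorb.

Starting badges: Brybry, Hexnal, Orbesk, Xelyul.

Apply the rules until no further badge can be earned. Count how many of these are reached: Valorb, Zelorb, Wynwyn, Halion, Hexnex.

1

With Orbesk and Xelyul, Hexnex is earned (Rule 3).
Valorb would need Zelorb (Rule 8), but Zelorb is never earned.
Zelorb would need Jorven and Paxnex (Rule 2), but Jorven is never earned.
Wynwyn would need Valorb and Umbdal (Rule 6), but Valorb is never earned.
Halion would need Hexnex, Valorb, and Paxnex (Rule 7), but Valorb is never earned.
Hexnex: reached.
Reached: Hexnex — 1 of the 5.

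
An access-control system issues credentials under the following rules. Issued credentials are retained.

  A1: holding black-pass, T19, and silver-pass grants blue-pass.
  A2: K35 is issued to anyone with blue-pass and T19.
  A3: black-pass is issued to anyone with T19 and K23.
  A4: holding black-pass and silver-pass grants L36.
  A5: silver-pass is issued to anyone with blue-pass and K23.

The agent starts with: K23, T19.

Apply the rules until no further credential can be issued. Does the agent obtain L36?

L36 would need black-pass and silver-pass (A4), but silver-pass is never granted.

No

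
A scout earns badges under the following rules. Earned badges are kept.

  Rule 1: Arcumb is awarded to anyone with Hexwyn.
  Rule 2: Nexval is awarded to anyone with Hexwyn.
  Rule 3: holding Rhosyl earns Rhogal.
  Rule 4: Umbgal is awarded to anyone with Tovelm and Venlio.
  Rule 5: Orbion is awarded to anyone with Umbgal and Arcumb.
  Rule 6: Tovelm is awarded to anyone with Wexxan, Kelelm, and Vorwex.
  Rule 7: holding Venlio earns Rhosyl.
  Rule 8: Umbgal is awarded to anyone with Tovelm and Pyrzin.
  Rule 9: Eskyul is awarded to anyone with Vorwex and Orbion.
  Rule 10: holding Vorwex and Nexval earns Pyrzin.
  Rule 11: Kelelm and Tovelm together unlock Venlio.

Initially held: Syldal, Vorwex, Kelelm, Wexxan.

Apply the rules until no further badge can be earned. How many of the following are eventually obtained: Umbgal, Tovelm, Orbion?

With Wexxan, Kelelm, and Vorwex, Tovelm is earned (Rule 6).
With Kelelm and Tovelm, Venlio is earned (Rule 11).
With Tovelm and Venlio, Umbgal is earned (Rule 4).
Umbgal: reached.
Tovelm: reached.
Orbion would need Umbgal and Arcumb (Rule 5), but Arcumb is never earned.
Reached: Umbgal and Tovelm — 2 of the 3.

2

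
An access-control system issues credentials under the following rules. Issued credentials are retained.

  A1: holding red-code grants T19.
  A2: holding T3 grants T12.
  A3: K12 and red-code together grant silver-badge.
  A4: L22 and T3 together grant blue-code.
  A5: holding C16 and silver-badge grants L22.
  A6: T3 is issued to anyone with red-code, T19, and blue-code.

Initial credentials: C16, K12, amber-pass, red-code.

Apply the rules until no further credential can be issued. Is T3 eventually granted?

T3 would need red-code, T19, and blue-code (A6), but blue-code is never granted.

No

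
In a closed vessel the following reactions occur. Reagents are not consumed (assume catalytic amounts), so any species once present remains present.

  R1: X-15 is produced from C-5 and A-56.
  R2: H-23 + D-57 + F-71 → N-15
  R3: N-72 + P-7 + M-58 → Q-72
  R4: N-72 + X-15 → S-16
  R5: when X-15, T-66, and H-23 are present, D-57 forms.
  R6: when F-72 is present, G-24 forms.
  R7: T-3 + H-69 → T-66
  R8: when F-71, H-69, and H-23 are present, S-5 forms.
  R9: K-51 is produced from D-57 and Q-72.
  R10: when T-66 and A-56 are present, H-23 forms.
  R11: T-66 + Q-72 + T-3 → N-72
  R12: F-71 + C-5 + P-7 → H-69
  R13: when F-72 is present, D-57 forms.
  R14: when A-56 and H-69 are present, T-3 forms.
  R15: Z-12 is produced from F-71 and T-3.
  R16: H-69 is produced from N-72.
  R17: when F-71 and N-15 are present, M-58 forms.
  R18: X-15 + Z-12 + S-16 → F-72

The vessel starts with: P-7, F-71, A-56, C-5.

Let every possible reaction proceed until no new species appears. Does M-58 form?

C-5 and A-56 present → X-15 forms (R1).
F-71, C-5, and P-7 present → H-69 forms (R12).
A-56 and H-69 present → T-3 forms (R14).
T-3 and H-69 present → T-66 forms (R7).
T-66 and A-56 present → H-23 forms (R10).
X-15, T-66, and H-23 present → D-57 forms (R5).
H-23, D-57, and F-71 present → N-15 forms (R2).
F-71 and N-15 present → M-58 forms (R17).

Yes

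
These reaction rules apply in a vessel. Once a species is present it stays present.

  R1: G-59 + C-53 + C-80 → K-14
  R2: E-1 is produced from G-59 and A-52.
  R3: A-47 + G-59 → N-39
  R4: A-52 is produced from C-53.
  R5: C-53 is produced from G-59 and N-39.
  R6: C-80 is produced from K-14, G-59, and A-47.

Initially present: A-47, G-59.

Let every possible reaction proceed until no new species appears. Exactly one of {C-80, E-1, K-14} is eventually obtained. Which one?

A-47 and G-59 present → N-39 forms (R3).
G-59 and N-39 present → C-53 forms (R5).
C-53 present → A-52 forms (R4).
G-59 and A-52 present → E-1 forms (R2).
C-80 would need K-14, G-59, and A-47 (R6), but K-14 never forms. K-14 would need G-59, C-53, and C-80 (R1), but C-80 never forms.

E-1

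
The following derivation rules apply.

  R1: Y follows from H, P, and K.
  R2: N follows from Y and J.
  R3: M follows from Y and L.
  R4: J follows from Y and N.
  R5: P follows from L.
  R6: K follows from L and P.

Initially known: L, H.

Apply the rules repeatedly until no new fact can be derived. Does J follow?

No

J would need Y and N (R4), but N is never established.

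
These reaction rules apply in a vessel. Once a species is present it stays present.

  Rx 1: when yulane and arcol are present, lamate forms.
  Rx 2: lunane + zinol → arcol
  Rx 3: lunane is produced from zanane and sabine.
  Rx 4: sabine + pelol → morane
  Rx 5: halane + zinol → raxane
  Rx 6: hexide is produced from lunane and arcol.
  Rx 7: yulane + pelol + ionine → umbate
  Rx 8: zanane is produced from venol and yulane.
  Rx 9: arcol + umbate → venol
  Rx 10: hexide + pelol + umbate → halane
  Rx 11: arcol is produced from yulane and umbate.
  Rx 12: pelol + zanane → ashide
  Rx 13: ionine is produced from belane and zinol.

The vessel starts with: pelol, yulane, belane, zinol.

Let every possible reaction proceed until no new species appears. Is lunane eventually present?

No

lunane would need zanane and sabine (Rx 3), but sabine never forms.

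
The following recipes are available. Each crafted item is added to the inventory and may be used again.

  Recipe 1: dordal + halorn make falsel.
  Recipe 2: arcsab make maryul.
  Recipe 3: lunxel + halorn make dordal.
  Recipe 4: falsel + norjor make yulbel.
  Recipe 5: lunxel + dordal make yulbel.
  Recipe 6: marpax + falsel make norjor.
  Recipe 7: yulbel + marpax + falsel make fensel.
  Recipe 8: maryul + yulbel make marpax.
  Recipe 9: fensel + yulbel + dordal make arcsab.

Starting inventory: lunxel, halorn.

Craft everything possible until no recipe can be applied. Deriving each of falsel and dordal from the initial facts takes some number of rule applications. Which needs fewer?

dordal

dordal: lunxel + halorn → dordal (Recipe 3). [1 rule application]
falsel: Using Recipe 3, lunxel and halorn make dordal. dordal + halorn → falsel (Recipe 1). [2 rule applications]
dordal needs fewer.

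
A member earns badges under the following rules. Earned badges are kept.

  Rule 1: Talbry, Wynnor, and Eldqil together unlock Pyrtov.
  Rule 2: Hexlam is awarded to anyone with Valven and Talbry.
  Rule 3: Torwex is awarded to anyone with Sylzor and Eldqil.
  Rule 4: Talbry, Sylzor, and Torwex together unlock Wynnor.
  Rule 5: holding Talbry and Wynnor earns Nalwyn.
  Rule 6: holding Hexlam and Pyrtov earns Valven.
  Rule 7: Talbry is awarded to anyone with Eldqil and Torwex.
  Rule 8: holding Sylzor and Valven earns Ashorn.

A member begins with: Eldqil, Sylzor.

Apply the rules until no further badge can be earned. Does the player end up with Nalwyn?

Yes

With Sylzor and Eldqil, Torwex is earned (Rule 3).
With Eldqil and Torwex, Talbry is earned (Rule 7).
With Talbry, Sylzor, and Torwex, Wynnor is earned (Rule 4).
With Talbry and Wynnor, Nalwyn is earned (Rule 5).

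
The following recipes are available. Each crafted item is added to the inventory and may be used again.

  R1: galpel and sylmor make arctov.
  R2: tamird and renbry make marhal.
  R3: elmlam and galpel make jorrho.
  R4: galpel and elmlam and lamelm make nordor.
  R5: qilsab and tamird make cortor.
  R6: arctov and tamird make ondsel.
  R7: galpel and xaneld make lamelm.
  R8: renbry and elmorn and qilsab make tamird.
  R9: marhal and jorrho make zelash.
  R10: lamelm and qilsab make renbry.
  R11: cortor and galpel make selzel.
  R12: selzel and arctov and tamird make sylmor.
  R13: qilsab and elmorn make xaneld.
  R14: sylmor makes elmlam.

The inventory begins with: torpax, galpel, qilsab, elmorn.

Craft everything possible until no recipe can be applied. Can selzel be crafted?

qilsab and elmorn → xaneld (R13).
Using R7, galpel and xaneld make lamelm.
Using R10, lamelm and qilsab make renbry.
Using R8, renbry, elmorn, and qilsab make tamird.
Using R5, qilsab and tamird make cortor.
cortor and galpel → selzel (R11).

Yes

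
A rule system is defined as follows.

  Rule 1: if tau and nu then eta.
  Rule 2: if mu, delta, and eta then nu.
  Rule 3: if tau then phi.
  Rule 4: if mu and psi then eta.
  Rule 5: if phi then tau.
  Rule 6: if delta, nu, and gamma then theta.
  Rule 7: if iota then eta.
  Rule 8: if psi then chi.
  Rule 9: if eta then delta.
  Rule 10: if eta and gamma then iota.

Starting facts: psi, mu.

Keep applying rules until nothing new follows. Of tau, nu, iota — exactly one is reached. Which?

nu

mu and psi hold, so eta follows (Rule 4).
From eta, Rule 9 gives delta.
From mu, delta, and eta, Rule 2 gives nu.
iota would need eta and gamma (Rule 10), but gamma is never established. tau would need phi (Rule 5), but phi is never established.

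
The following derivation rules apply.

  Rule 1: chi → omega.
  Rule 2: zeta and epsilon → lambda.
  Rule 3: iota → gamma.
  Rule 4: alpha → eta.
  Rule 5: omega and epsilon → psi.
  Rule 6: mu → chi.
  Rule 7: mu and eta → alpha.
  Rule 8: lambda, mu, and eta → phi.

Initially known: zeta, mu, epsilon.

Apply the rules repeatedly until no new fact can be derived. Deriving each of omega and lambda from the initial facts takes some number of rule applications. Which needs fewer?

lambda

lambda: From zeta and epsilon, Rule 2 gives lambda. [1 rule application]
omega: mu holds, so chi follows (Rule 6). From chi, Rule 1 gives omega. [2 rule applications]
lambda needs fewer.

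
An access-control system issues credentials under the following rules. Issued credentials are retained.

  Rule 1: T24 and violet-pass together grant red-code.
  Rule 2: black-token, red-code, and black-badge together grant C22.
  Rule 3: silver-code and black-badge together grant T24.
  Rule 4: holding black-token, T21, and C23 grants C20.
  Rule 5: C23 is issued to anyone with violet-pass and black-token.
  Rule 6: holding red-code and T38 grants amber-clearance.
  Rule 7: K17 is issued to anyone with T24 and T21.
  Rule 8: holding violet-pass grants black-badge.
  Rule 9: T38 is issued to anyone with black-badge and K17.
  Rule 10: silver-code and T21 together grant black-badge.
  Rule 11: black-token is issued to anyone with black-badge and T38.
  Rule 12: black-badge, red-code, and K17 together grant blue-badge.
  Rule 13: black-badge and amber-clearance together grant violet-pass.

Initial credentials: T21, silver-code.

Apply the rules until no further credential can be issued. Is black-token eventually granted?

Holding silver-code and T21 grants black-badge (Rule 10).
Holding silver-code and black-badge grants T24 (Rule 3).
Holding T24 and T21 grants K17 (Rule 7).
Holding black-badge and K17 grants T38 (Rule 9).
Holding black-badge and T38 grants black-token (Rule 11).

Yes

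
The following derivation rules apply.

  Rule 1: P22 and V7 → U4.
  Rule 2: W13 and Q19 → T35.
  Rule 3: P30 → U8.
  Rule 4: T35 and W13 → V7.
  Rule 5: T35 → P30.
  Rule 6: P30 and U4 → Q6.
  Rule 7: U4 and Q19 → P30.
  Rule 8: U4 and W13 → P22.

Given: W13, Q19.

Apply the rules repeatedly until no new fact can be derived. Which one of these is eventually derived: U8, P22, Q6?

From W13 and Q19, Rule 2 gives T35.
T35 holds, so P30 follows (Rule 5).
P30 holds, so U8 follows (Rule 3).
P22 would need U4 and W13 (Rule 8), but U4 is never established. Q6 would need P30 and U4 (Rule 6), but U4 is never established.

U8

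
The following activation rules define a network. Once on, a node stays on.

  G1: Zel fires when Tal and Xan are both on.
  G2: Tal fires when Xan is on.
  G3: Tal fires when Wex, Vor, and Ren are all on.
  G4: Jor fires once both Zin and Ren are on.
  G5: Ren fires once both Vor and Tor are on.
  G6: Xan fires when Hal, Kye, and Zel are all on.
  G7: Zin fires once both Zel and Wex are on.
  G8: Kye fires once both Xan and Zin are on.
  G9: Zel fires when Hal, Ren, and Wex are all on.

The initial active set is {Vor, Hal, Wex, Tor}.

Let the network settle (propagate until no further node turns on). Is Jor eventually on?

G5: Vor and Tor on → Ren on.
G9: Hal, Ren, and Wex on → Zel on.
Zel and Wex are on, so Zin fires (G7).
Zin and Ren are on, so Jor fires (G4).

Yes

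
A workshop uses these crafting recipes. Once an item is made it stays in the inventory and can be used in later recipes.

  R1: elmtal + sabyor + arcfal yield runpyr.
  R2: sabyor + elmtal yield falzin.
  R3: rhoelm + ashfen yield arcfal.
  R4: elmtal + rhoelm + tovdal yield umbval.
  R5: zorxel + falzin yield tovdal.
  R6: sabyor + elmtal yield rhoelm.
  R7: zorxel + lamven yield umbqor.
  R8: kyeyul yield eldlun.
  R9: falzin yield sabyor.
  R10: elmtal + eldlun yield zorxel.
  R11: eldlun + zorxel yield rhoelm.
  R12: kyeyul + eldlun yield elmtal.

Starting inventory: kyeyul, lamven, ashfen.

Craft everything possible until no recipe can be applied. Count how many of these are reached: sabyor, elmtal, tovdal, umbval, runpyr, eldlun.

2

kyeyul → eldlun (R8).
kyeyul + eldlun → elmtal (R12).
sabyor would need falzin (R9), but falzin is never obtained.
elmtal: reached.
tovdal would need zorxel and falzin (R5), but falzin is never obtained.
umbval would need elmtal, rhoelm, and tovdal (R4), but tovdal is never obtained.
runpyr would need elmtal, sabyor, and arcfal (R1), but sabyor is never obtained.
eldlun: reached.
Reached: elmtal and eldlun — 2 of the 6.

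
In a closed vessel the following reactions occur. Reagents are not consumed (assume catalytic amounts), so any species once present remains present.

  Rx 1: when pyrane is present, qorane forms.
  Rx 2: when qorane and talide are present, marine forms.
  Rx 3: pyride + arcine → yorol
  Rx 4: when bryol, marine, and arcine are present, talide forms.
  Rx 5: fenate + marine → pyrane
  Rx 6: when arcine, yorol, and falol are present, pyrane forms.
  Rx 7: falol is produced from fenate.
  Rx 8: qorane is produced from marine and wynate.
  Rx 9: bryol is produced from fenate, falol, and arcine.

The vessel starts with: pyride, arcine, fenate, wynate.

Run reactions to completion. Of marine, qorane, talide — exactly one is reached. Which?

pyride and arcine present → yorol forms (Rx 3).
fenate present → falol forms (Rx 7).
arcine, yorol, and falol present → pyrane forms (Rx 6).
pyrane present → qorane forms (Rx 1).
talide would need bryol, marine, and arcine (Rx 4), but marine never forms. marine would need qorane and talide (Rx 2), but talide never forms.

qorane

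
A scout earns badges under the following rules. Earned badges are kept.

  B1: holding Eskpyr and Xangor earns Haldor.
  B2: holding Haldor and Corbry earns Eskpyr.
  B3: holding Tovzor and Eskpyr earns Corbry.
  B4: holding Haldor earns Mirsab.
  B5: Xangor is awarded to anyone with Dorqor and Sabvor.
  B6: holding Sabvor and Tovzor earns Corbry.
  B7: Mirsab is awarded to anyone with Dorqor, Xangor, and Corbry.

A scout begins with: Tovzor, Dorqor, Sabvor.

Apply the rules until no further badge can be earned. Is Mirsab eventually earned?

With Sabvor and Tovzor, Corbry is earned (B6).
With Dorqor and Sabvor, Xangor is earned (B5).
With Dorqor, Xangor, and Corbry, Mirsab is earned (B7).

Yes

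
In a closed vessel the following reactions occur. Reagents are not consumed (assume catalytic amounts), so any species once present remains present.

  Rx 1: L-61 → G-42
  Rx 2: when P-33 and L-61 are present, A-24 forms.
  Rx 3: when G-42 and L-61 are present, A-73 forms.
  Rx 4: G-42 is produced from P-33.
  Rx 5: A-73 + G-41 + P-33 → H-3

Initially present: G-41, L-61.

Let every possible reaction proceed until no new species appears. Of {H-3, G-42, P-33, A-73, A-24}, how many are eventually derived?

2

L-61 present → G-42 forms (Rx 1).
G-42 and L-61 present → A-73 forms (Rx 3).
H-3 would need A-73, G-41, and P-33 (Rx 5), but P-33 never forms.
G-42: reached.
No rule produces P-33, and it is not given.
A-73: reached.
A-24 would need P-33 and L-61 (Rx 2), but P-33 never forms.
Reached: G-42 and A-73 — 2 of the 5.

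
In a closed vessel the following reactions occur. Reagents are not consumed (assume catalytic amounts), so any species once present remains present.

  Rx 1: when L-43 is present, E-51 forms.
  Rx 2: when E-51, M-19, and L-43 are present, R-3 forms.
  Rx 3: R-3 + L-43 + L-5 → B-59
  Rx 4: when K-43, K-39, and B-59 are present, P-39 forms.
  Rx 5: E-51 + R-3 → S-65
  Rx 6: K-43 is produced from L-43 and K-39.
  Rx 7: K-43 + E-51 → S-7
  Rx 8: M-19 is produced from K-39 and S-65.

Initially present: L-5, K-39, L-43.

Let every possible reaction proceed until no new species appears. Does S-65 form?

No

S-65 would need E-51 and R-3 (Rx 5), but R-3 never forms.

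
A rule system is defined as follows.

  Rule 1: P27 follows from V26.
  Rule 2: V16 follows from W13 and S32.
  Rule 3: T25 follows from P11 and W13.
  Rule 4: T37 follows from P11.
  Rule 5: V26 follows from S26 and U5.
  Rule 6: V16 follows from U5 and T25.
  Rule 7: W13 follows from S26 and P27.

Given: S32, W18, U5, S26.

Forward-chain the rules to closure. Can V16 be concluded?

From S26 and U5, Rule 5 gives V26.
V26 holds, so P27 follows (Rule 1).
From S26 and P27, Rule 7 gives W13.
W13 and S32 hold, so V16 follows (Rule 2).

Yes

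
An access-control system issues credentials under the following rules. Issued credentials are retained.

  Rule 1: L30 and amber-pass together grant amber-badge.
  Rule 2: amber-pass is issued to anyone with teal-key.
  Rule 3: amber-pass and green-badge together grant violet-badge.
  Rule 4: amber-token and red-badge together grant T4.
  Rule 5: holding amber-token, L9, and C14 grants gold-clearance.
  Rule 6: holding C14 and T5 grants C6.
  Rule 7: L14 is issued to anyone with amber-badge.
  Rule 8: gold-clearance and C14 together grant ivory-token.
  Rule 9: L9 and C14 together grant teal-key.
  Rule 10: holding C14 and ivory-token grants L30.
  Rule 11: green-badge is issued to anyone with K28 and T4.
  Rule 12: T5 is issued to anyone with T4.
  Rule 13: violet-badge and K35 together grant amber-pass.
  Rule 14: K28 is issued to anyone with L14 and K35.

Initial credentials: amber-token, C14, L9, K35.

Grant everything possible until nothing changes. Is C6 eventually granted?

No

C6 would need C14 and T5 (Rule 6), but T5 is never granted.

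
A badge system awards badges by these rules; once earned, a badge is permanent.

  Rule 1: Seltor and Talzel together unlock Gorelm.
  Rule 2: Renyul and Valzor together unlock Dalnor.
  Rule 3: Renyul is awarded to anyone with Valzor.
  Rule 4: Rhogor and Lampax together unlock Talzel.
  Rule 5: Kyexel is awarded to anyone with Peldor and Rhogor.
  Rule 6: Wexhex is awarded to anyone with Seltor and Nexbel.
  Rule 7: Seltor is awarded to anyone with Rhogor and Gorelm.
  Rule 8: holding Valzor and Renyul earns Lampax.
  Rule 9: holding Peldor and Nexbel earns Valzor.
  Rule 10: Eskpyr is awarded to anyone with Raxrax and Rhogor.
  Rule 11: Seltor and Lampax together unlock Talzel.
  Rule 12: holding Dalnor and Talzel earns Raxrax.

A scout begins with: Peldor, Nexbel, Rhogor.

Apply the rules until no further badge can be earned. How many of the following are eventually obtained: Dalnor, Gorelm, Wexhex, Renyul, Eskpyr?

3

With Peldor and Nexbel, Valzor is earned (Rule 9).
With Valzor, Renyul is earned (Rule 3).
With Valzor and Renyul, Lampax is earned (Rule 8).
With Renyul and Valzor, Dalnor is earned (Rule 2).
With Rhogor and Lampax, Talzel is earned (Rule 4).
With Dalnor and Talzel, Raxrax is earned (Rule 12).
With Raxrax and Rhogor, Eskpyr is earned (Rule 10).
Dalnor: reached.
Gorelm would need Seltor and Talzel (Rule 1), but Seltor is never earned.
Wexhex would need Seltor and Nexbel (Rule 6), but Seltor is never earned.
Renyul: reached.
Eskpyr: reached.
Reached: Dalnor, Renyul, and Eskpyr — 3 of the 5.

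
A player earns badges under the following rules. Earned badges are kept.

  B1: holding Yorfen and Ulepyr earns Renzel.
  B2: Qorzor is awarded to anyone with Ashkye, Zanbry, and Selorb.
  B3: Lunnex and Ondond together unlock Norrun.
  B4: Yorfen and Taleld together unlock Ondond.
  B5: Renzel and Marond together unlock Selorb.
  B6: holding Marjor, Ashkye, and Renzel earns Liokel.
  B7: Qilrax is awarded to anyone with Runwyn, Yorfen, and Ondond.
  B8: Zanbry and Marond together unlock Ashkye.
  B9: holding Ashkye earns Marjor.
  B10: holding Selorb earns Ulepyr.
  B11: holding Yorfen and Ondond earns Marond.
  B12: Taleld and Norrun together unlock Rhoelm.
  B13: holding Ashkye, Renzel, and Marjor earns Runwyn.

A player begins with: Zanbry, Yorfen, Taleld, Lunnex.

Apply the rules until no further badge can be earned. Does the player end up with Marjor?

Yes

With Yorfen and Taleld, Ondond is earned (B4).
With Yorfen and Ondond, Marond is earned (B11).
With Zanbry and Marond, Ashkye is earned (B8).
With Ashkye, Marjor is earned (B9).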